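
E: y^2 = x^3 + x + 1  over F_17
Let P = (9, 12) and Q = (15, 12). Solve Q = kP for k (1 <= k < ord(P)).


Enumerate multiples of P until we hit Q = (15, 12):
  1P = (9, 12)
  2P = (15, 12)
Match found at i = 2.

k = 2


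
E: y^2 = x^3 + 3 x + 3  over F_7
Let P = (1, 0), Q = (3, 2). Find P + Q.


P != Q, so use the chord formula.
s = (y2 - y1) / (x2 - x1) = (2) / (2) mod 7 = 1
x3 = s^2 - x1 - x2 mod 7 = 1^2 - 1 - 3 = 4
y3 = s (x1 - x3) - y1 mod 7 = 1 * (1 - 4) - 0 = 4

P + Q = (4, 4)


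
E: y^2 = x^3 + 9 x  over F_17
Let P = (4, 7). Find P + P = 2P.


Doubling: s = (3 x1^2 + a) / (2 y1)
s = (3*4^2 + 9) / (2*7) mod 17 = 15
x3 = s^2 - 2 x1 mod 17 = 15^2 - 2*4 = 13
y3 = s (x1 - x3) - y1 mod 17 = 15 * (4 - 13) - 7 = 11

2P = (13, 11)


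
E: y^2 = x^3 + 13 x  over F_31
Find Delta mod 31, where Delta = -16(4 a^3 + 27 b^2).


4 a^3 + 27 b^2 = 4*13^3 + 27*0^2 = 8788 + 0 = 8788
Delta = -16 * (8788) = -140608
Delta mod 31 = 8

Delta = 8 (mod 31)


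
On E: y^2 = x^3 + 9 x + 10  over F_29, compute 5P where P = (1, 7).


k = 5 = 101_2 (binary, LSB first: 101)
Double-and-add from P = (1, 7):
  bit 0 = 1: acc = O + (1, 7) = (1, 7)
  bit 1 = 0: acc unchanged = (1, 7)
  bit 2 = 1: acc = (1, 7) + (5, 21) = (28, 0)

5P = (28, 0)


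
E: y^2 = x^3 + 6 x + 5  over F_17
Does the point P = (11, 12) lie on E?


Check whether y^2 = x^3 + 6 x + 5 (mod 17) for (x, y) = (11, 12).
LHS: y^2 = 12^2 mod 17 = 8
RHS: x^3 + 6 x + 5 = 11^3 + 6*11 + 5 mod 17 = 8
LHS = RHS

Yes, on the curve


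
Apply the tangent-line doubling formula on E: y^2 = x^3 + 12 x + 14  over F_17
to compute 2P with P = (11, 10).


Doubling: s = (3 x1^2 + a) / (2 y1)
s = (3*11^2 + 12) / (2*10) mod 17 = 6
x3 = s^2 - 2 x1 mod 17 = 6^2 - 2*11 = 14
y3 = s (x1 - x3) - y1 mod 17 = 6 * (11 - 14) - 10 = 6

2P = (14, 6)


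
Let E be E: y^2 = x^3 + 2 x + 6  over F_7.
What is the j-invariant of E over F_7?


Delta = -16(4 a^3 + 27 b^2) mod 7 = 1
-1728 * (4 a)^3 = -1728 * (4*2)^3 mod 7 = 1
j = 1 * 1^(-1) mod 7 = 1

j = 1 (mod 7)


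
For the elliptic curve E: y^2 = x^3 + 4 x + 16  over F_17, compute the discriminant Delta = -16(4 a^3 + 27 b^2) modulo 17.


4 a^3 + 27 b^2 = 4*4^3 + 27*16^2 = 256 + 6912 = 7168
Delta = -16 * (7168) = -114688
Delta mod 17 = 11

Delta = 11 (mod 17)


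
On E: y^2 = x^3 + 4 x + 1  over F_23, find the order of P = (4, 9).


Compute successive multiples of P until we hit O:
  1P = (4, 9)
  2P = (10, 12)
  3P = (15, 20)
  4P = (5, 13)
  5P = (7, 2)
  6P = (20, 13)
  7P = (12, 12)
  8P = (19, 17)
  ... (continuing to 27P)
  27P = O

ord(P) = 27


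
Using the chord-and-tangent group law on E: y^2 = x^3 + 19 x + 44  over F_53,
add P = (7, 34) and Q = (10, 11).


P != Q, so use the chord formula.
s = (y2 - y1) / (x2 - x1) = (30) / (3) mod 53 = 10
x3 = s^2 - x1 - x2 mod 53 = 10^2 - 7 - 10 = 30
y3 = s (x1 - x3) - y1 mod 53 = 10 * (7 - 30) - 34 = 1

P + Q = (30, 1)


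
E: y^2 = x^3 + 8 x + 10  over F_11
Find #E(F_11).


For each x in F_11, count y with y^2 = x^3 + 8 x + 10 mod 11:
  x = 2: RHS = 1, y in [1, 10]  -> 2 point(s)
  x = 8: RHS = 3, y in [5, 6]  -> 2 point(s)
  x = 10: RHS = 1, y in [1, 10]  -> 2 point(s)
Affine points: 6. Add the point at infinity: total = 7.

#E(F_11) = 7


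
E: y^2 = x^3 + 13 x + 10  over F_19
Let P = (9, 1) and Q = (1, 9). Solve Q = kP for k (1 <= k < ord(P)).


Enumerate multiples of P until we hit Q = (1, 9):
  1P = (9, 1)
  2P = (7, 8)
  3P = (1, 9)
Match found at i = 3.

k = 3


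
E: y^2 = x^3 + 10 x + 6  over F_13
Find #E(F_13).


For each x in F_13, count y with y^2 = x^3 + 10 x + 6 mod 13:
  x = 1: RHS = 4, y in [2, 11]  -> 2 point(s)
  x = 5: RHS = 12, y in [5, 8]  -> 2 point(s)
  x = 6: RHS = 9, y in [3, 10]  -> 2 point(s)
  x = 7: RHS = 3, y in [4, 9]  -> 2 point(s)
  x = 8: RHS = 0, y in [0]  -> 1 point(s)
  x = 10: RHS = 1, y in [1, 12]  -> 2 point(s)
  x = 11: RHS = 4, y in [2, 11]  -> 2 point(s)
Affine points: 13. Add the point at infinity: total = 14.

#E(F_13) = 14


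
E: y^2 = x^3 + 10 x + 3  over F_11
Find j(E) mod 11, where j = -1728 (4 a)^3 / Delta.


Delta = -16(4 a^3 + 27 b^2) mod 11 = 4
-1728 * (4 a)^3 = -1728 * (4*10)^3 mod 11 = 9
j = 9 * 4^(-1) mod 11 = 5

j = 5 (mod 11)


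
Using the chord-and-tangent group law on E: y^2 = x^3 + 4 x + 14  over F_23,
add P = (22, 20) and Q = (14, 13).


P != Q, so use the chord formula.
s = (y2 - y1) / (x2 - x1) = (16) / (15) mod 23 = 21
x3 = s^2 - x1 - x2 mod 23 = 21^2 - 22 - 14 = 14
y3 = s (x1 - x3) - y1 mod 23 = 21 * (22 - 14) - 20 = 10

P + Q = (14, 10)


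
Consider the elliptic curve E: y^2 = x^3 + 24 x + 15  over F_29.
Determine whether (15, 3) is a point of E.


Check whether y^2 = x^3 + 24 x + 15 (mod 29) for (x, y) = (15, 3).
LHS: y^2 = 3^2 mod 29 = 9
RHS: x^3 + 24 x + 15 = 15^3 + 24*15 + 15 mod 29 = 9
LHS = RHS

Yes, on the curve


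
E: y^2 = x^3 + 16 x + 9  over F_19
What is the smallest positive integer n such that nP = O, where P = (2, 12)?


Compute successive multiples of P until we hit O:
  1P = (2, 12)
  2P = (0, 3)
  3P = (4, 17)
  4P = (5, 9)
  5P = (13, 18)
  6P = (1, 11)
  7P = (17, 11)
  8P = (6, 6)
  ... (continuing to 19P)
  19P = O

ord(P) = 19


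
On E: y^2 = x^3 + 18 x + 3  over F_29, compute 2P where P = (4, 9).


Doubling: s = (3 x1^2 + a) / (2 y1)
s = (3*4^2 + 18) / (2*9) mod 29 = 23
x3 = s^2 - 2 x1 mod 29 = 23^2 - 2*4 = 28
y3 = s (x1 - x3) - y1 mod 29 = 23 * (4 - 28) - 9 = 19

2P = (28, 19)


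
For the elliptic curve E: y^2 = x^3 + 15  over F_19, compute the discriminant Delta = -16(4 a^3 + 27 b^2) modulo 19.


4 a^3 + 27 b^2 = 4*0^3 + 27*15^2 = 0 + 6075 = 6075
Delta = -16 * (6075) = -97200
Delta mod 19 = 4

Delta = 4 (mod 19)


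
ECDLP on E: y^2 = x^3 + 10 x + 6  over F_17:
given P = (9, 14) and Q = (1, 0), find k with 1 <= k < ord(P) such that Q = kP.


Enumerate multiples of P until we hit Q = (1, 0):
  1P = (9, 14)
  2P = (1, 0)
Match found at i = 2.

k = 2


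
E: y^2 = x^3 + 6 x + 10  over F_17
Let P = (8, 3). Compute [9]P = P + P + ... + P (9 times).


k = 9 = 1001_2 (binary, LSB first: 1001)
Double-and-add from P = (8, 3):
  bit 0 = 1: acc = O + (8, 3) = (8, 3)
  bit 1 = 0: acc unchanged = (8, 3)
  bit 2 = 0: acc unchanged = (8, 3)
  bit 3 = 1: acc = (8, 3) + (10, 4) = (12, 12)

9P = (12, 12)


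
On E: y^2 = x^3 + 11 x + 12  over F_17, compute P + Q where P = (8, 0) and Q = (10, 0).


P != Q, so use the chord formula.
s = (y2 - y1) / (x2 - x1) = (0) / (2) mod 17 = 0
x3 = s^2 - x1 - x2 mod 17 = 0^2 - 8 - 10 = 16
y3 = s (x1 - x3) - y1 mod 17 = 0 * (8 - 16) - 0 = 0

P + Q = (16, 0)


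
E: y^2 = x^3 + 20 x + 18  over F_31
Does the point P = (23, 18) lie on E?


Check whether y^2 = x^3 + 20 x + 18 (mod 31) for (x, y) = (23, 18).
LHS: y^2 = 18^2 mod 31 = 14
RHS: x^3 + 20 x + 18 = 23^3 + 20*23 + 18 mod 31 = 28
LHS != RHS

No, not on the curve


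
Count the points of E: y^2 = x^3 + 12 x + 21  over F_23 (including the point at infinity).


For each x in F_23, count y with y^2 = x^3 + 12 x + 21 mod 23:
  x = 4: RHS = 18, y in [8, 15]  -> 2 point(s)
  x = 8: RHS = 8, y in [10, 13]  -> 2 point(s)
  x = 11: RHS = 12, y in [9, 14]  -> 2 point(s)
  x = 14: RHS = 12, y in [9, 14]  -> 2 point(s)
  x = 16: RHS = 8, y in [10, 13]  -> 2 point(s)
  x = 17: RHS = 9, y in [3, 20]  -> 2 point(s)
  x = 19: RHS = 1, y in [1, 22]  -> 2 point(s)
  x = 20: RHS = 4, y in [2, 21]  -> 2 point(s)
  x = 21: RHS = 12, y in [9, 14]  -> 2 point(s)
  x = 22: RHS = 8, y in [10, 13]  -> 2 point(s)
Affine points: 20. Add the point at infinity: total = 21.

#E(F_23) = 21


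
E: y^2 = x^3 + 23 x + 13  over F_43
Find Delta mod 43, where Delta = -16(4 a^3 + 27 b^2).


4 a^3 + 27 b^2 = 4*23^3 + 27*13^2 = 48668 + 4563 = 53231
Delta = -16 * (53231) = -851696
Delta mod 43 = 5

Delta = 5 (mod 43)


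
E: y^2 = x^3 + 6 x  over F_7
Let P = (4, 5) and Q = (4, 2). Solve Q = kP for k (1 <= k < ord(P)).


Enumerate multiples of P until we hit Q = (4, 2):
  1P = (4, 5)
  2P = (1, 0)
  3P = (4, 2)
Match found at i = 3.

k = 3


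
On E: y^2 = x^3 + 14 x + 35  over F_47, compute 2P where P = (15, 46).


Doubling: s = (3 x1^2 + a) / (2 y1)
s = (3*15^2 + 14) / (2*46) mod 47 = 8
x3 = s^2 - 2 x1 mod 47 = 8^2 - 2*15 = 34
y3 = s (x1 - x3) - y1 mod 47 = 8 * (15 - 34) - 46 = 37

2P = (34, 37)


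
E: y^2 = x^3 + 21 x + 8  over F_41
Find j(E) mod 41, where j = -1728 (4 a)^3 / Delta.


Delta = -16(4 a^3 + 27 b^2) mod 41 = 19
-1728 * (4 a)^3 = -1728 * (4*21)^3 mod 41 = 34
j = 34 * 19^(-1) mod 41 = 32

j = 32 (mod 41)


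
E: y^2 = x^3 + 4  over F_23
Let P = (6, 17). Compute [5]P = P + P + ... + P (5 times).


k = 5 = 101_2 (binary, LSB first: 101)
Double-and-add from P = (6, 17):
  bit 0 = 1: acc = O + (6, 17) = (6, 17)
  bit 1 = 0: acc unchanged = (6, 17)
  bit 2 = 1: acc = (6, 17) + (0, 2) = (6, 6)

5P = (6, 6)


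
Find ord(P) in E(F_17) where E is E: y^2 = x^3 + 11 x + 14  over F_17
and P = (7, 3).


Compute successive multiples of P until we hit O:
  1P = (7, 3)
  2P = (7, 14)
  3P = O

ord(P) = 3


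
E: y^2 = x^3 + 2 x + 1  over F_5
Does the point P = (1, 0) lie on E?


Check whether y^2 = x^3 + 2 x + 1 (mod 5) for (x, y) = (1, 0).
LHS: y^2 = 0^2 mod 5 = 0
RHS: x^3 + 2 x + 1 = 1^3 + 2*1 + 1 mod 5 = 4
LHS != RHS

No, not on the curve


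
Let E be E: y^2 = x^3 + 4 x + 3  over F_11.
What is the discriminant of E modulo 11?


4 a^3 + 27 b^2 = 4*4^3 + 27*3^2 = 256 + 243 = 499
Delta = -16 * (499) = -7984
Delta mod 11 = 2

Delta = 2 (mod 11)


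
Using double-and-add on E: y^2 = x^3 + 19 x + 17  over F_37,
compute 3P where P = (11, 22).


k = 3 = 11_2 (binary, LSB first: 11)
Double-and-add from P = (11, 22):
  bit 0 = 1: acc = O + (11, 22) = (11, 22)
  bit 1 = 1: acc = (11, 22) + (27, 14) = (27, 23)

3P = (27, 23)


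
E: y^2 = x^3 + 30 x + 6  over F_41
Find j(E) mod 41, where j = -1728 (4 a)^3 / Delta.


Delta = -16(4 a^3 + 27 b^2) mod 41 = 14
-1728 * (4 a)^3 = -1728 * (4*30)^3 mod 41 = 39
j = 39 * 14^(-1) mod 41 = 35

j = 35 (mod 41)


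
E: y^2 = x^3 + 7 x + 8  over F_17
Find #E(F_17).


For each x in F_17, count y with y^2 = x^3 + 7 x + 8 mod 17:
  x = 0: RHS = 8, y in [5, 12]  -> 2 point(s)
  x = 1: RHS = 16, y in [4, 13]  -> 2 point(s)
  x = 2: RHS = 13, y in [8, 9]  -> 2 point(s)
  x = 4: RHS = 15, y in [7, 10]  -> 2 point(s)
  x = 5: RHS = 15, y in [7, 10]  -> 2 point(s)
  x = 7: RHS = 9, y in [3, 14]  -> 2 point(s)
  x = 8: RHS = 15, y in [7, 10]  -> 2 point(s)
  x = 9: RHS = 1, y in [1, 16]  -> 2 point(s)
  x = 12: RHS = 1, y in [1, 16]  -> 2 point(s)
  x = 13: RHS = 1, y in [1, 16]  -> 2 point(s)
  x = 16: RHS = 0, y in [0]  -> 1 point(s)
Affine points: 21. Add the point at infinity: total = 22.

#E(F_17) = 22


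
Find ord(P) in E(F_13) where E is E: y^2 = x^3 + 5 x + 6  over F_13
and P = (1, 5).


Compute successive multiples of P until we hit O:
  1P = (1, 5)
  2P = (8, 5)
  3P = (4, 8)
  4P = (9, 0)
  5P = (4, 5)
  6P = (8, 8)
  7P = (1, 8)
  8P = O

ord(P) = 8


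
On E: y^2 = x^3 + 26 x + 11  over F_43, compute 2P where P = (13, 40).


Doubling: s = (3 x1^2 + a) / (2 y1)
s = (3*13^2 + 26) / (2*40) mod 43 = 33
x3 = s^2 - 2 x1 mod 43 = 33^2 - 2*13 = 31
y3 = s (x1 - x3) - y1 mod 43 = 33 * (13 - 31) - 40 = 11

2P = (31, 11)


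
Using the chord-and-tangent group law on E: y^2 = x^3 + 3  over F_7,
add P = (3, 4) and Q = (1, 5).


P != Q, so use the chord formula.
s = (y2 - y1) / (x2 - x1) = (1) / (5) mod 7 = 3
x3 = s^2 - x1 - x2 mod 7 = 3^2 - 3 - 1 = 5
y3 = s (x1 - x3) - y1 mod 7 = 3 * (3 - 5) - 4 = 4

P + Q = (5, 4)


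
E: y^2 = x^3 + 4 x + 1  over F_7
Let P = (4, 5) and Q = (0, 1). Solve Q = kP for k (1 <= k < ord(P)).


Enumerate multiples of P until we hit Q = (0, 1):
  1P = (4, 5)
  2P = (0, 6)
  3P = (0, 1)
Match found at i = 3.

k = 3


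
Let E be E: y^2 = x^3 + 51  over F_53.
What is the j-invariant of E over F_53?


Delta = -16(4 a^3 + 27 b^2) mod 53 = 21
-1728 * (4 a)^3 = -1728 * (4*0)^3 mod 53 = 0
j = 0 * 21^(-1) mod 53 = 0

j = 0 (mod 53)


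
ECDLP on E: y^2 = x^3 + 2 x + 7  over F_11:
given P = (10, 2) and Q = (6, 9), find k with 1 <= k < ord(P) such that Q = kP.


Enumerate multiples of P until we hit Q = (6, 9):
  1P = (10, 2)
  2P = (7, 10)
  3P = (6, 2)
  4P = (6, 9)
Match found at i = 4.

k = 4


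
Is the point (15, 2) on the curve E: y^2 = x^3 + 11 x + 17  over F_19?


Check whether y^2 = x^3 + 11 x + 17 (mod 19) for (x, y) = (15, 2).
LHS: y^2 = 2^2 mod 19 = 4
RHS: x^3 + 11 x + 17 = 15^3 + 11*15 + 17 mod 19 = 4
LHS = RHS

Yes, on the curve


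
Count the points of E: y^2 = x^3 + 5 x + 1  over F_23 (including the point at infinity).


For each x in F_23, count y with y^2 = x^3 + 5 x + 1 mod 23:
  x = 0: RHS = 1, y in [1, 22]  -> 2 point(s)
  x = 4: RHS = 16, y in [4, 19]  -> 2 point(s)
  x = 5: RHS = 13, y in [6, 17]  -> 2 point(s)
  x = 8: RHS = 1, y in [1, 22]  -> 2 point(s)
  x = 9: RHS = 16, y in [4, 19]  -> 2 point(s)
  x = 10: RHS = 16, y in [4, 19]  -> 2 point(s)
  x = 12: RHS = 18, y in [8, 15]  -> 2 point(s)
  x = 13: RHS = 9, y in [3, 20]  -> 2 point(s)
  x = 14: RHS = 9, y in [3, 20]  -> 2 point(s)
  x = 15: RHS = 1, y in [1, 22]  -> 2 point(s)
  x = 17: RHS = 8, y in [10, 13]  -> 2 point(s)
  x = 18: RHS = 12, y in [9, 14]  -> 2 point(s)
  x = 19: RHS = 9, y in [3, 20]  -> 2 point(s)
  x = 21: RHS = 6, y in [11, 12]  -> 2 point(s)
  x = 22: RHS = 18, y in [8, 15]  -> 2 point(s)
Affine points: 30. Add the point at infinity: total = 31.

#E(F_23) = 31


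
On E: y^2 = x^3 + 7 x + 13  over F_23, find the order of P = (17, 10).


Compute successive multiples of P until we hit O:
  1P = (17, 10)
  2P = (12, 13)
  3P = (10, 18)
  4P = (2, 9)
  5P = (13, 1)
  6P = (11, 15)
  7P = (4, 6)
  8P = (4, 17)
  ... (continuing to 15P)
  15P = O

ord(P) = 15


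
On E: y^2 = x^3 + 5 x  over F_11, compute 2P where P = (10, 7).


Doubling: s = (3 x1^2 + a) / (2 y1)
s = (3*10^2 + 5) / (2*7) mod 11 = 10
x3 = s^2 - 2 x1 mod 11 = 10^2 - 2*10 = 3
y3 = s (x1 - x3) - y1 mod 11 = 10 * (10 - 3) - 7 = 8

2P = (3, 8)


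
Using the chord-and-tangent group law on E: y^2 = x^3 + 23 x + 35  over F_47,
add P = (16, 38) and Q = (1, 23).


P != Q, so use the chord formula.
s = (y2 - y1) / (x2 - x1) = (32) / (32) mod 47 = 1
x3 = s^2 - x1 - x2 mod 47 = 1^2 - 16 - 1 = 31
y3 = s (x1 - x3) - y1 mod 47 = 1 * (16 - 31) - 38 = 41

P + Q = (31, 41)


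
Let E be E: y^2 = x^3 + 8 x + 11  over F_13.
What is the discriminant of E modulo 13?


4 a^3 + 27 b^2 = 4*8^3 + 27*11^2 = 2048 + 3267 = 5315
Delta = -16 * (5315) = -85040
Delta mod 13 = 6

Delta = 6 (mod 13)


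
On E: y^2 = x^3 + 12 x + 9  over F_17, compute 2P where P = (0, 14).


k = 2 = 10_2 (binary, LSB first: 01)
Double-and-add from P = (0, 14):
  bit 0 = 0: acc unchanged = O
  bit 1 = 1: acc = O + (4, 11) = (4, 11)

2P = (4, 11)


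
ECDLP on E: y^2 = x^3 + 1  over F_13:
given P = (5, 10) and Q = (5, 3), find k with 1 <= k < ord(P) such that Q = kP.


Enumerate multiples of P until we hit Q = (5, 3):
  1P = (5, 10)
  2P = (0, 12)
  3P = (4, 0)
  4P = (0, 1)
  5P = (5, 3)
Match found at i = 5.

k = 5


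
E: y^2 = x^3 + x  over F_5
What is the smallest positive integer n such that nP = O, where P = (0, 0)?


Compute successive multiples of P until we hit O:
  1P = (0, 0)
  2P = O

ord(P) = 2


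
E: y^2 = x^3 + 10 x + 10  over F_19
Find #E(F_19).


For each x in F_19, count y with y^2 = x^3 + 10 x + 10 mod 19:
  x = 2: RHS = 0, y in [0]  -> 1 point(s)
  x = 4: RHS = 0, y in [0]  -> 1 point(s)
  x = 6: RHS = 1, y in [1, 18]  -> 2 point(s)
  x = 7: RHS = 5, y in [9, 10]  -> 2 point(s)
  x = 11: RHS = 7, y in [8, 11]  -> 2 point(s)
  x = 13: RHS = 0, y in [0]  -> 1 point(s)
  x = 14: RHS = 6, y in [5, 14]  -> 2 point(s)
  x = 15: RHS = 1, y in [1, 18]  -> 2 point(s)
  x = 17: RHS = 1, y in [1, 18]  -> 2 point(s)
Affine points: 15. Add the point at infinity: total = 16.

#E(F_19) = 16


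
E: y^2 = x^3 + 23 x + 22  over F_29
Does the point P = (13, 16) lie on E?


Check whether y^2 = x^3 + 23 x + 22 (mod 29) for (x, y) = (13, 16).
LHS: y^2 = 16^2 mod 29 = 24
RHS: x^3 + 23 x + 22 = 13^3 + 23*13 + 22 mod 29 = 24
LHS = RHS

Yes, on the curve


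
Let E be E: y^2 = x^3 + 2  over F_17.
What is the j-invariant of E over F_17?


Delta = -16(4 a^3 + 27 b^2) mod 17 = 6
-1728 * (4 a)^3 = -1728 * (4*0)^3 mod 17 = 0
j = 0 * 6^(-1) mod 17 = 0

j = 0 (mod 17)


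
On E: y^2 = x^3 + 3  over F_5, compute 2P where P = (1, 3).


Doubling: s = (3 x1^2 + a) / (2 y1)
s = (3*1^2 + 0) / (2*3) mod 5 = 3
x3 = s^2 - 2 x1 mod 5 = 3^2 - 2*1 = 2
y3 = s (x1 - x3) - y1 mod 5 = 3 * (1 - 2) - 3 = 4

2P = (2, 4)


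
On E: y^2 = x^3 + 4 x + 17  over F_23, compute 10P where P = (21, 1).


k = 10 = 1010_2 (binary, LSB first: 0101)
Double-and-add from P = (21, 1):
  bit 0 = 0: acc unchanged = O
  bit 1 = 1: acc = O + (22, 14) = (22, 14)
  bit 2 = 0: acc unchanged = (22, 14)
  bit 3 = 1: acc = (22, 14) + (11, 9) = (21, 22)

10P = (21, 22)


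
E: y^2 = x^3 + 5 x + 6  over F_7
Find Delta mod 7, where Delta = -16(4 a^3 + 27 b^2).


4 a^3 + 27 b^2 = 4*5^3 + 27*6^2 = 500 + 972 = 1472
Delta = -16 * (1472) = -23552
Delta mod 7 = 3

Delta = 3 (mod 7)


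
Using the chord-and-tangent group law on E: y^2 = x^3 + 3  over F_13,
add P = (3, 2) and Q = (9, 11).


P != Q, so use the chord formula.
s = (y2 - y1) / (x2 - x1) = (9) / (6) mod 13 = 8
x3 = s^2 - x1 - x2 mod 13 = 8^2 - 3 - 9 = 0
y3 = s (x1 - x3) - y1 mod 13 = 8 * (3 - 0) - 2 = 9

P + Q = (0, 9)


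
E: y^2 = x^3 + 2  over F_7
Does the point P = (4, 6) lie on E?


Check whether y^2 = x^3 + 0 x + 2 (mod 7) for (x, y) = (4, 6).
LHS: y^2 = 6^2 mod 7 = 1
RHS: x^3 + 0 x + 2 = 4^3 + 0*4 + 2 mod 7 = 3
LHS != RHS

No, not on the curve


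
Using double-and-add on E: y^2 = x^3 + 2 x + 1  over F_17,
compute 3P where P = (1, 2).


k = 3 = 11_2 (binary, LSB first: 11)
Double-and-add from P = (1, 2):
  bit 0 = 1: acc = O + (1, 2) = (1, 2)
  bit 1 = 1: acc = (1, 2) + (7, 16) = (5, 0)

3P = (5, 0)


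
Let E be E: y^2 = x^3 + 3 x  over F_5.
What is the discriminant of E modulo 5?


4 a^3 + 27 b^2 = 4*3^3 + 27*0^2 = 108 + 0 = 108
Delta = -16 * (108) = -1728
Delta mod 5 = 2

Delta = 2 (mod 5)


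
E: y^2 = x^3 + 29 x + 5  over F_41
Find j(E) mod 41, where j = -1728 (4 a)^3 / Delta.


Delta = -16(4 a^3 + 27 b^2) mod 41 = 39
-1728 * (4 a)^3 = -1728 * (4*29)^3 mod 41 = 8
j = 8 * 39^(-1) mod 41 = 37

j = 37 (mod 41)


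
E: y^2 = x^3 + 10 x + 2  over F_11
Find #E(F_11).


For each x in F_11, count y with y^2 = x^3 + 10 x + 2 mod 11:
  x = 3: RHS = 4, y in [2, 9]  -> 2 point(s)
  x = 5: RHS = 1, y in [1, 10]  -> 2 point(s)
  x = 6: RHS = 3, y in [5, 6]  -> 2 point(s)
  x = 8: RHS = 0, y in [0]  -> 1 point(s)
Affine points: 7. Add the point at infinity: total = 8.

#E(F_11) = 8


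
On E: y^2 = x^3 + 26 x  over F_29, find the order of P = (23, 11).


Compute successive multiples of P until we hit O:
  1P = (23, 11)
  2P = (5, 9)
  3P = (25, 21)
  4P = (6, 16)
  5P = (4, 9)
  6P = (9, 21)
  7P = (20, 20)
  8P = (24, 21)
  ... (continuing to 17P)
  17P = O

ord(P) = 17


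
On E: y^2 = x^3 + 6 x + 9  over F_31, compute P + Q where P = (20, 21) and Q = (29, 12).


P != Q, so use the chord formula.
s = (y2 - y1) / (x2 - x1) = (22) / (9) mod 31 = 30
x3 = s^2 - x1 - x2 mod 31 = 30^2 - 20 - 29 = 14
y3 = s (x1 - x3) - y1 mod 31 = 30 * (20 - 14) - 21 = 4

P + Q = (14, 4)


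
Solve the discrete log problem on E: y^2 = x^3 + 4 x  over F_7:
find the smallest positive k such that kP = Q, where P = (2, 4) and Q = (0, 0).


Enumerate multiples of P until we hit Q = (0, 0):
  1P = (2, 4)
  2P = (0, 0)
Match found at i = 2.

k = 2


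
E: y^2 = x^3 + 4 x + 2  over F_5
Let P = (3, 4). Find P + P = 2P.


Doubling: s = (3 x1^2 + a) / (2 y1)
s = (3*3^2 + 4) / (2*4) mod 5 = 2
x3 = s^2 - 2 x1 mod 5 = 2^2 - 2*3 = 3
y3 = s (x1 - x3) - y1 mod 5 = 2 * (3 - 3) - 4 = 1

2P = (3, 1)


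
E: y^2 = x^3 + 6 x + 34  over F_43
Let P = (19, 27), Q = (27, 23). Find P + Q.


P != Q, so use the chord formula.
s = (y2 - y1) / (x2 - x1) = (39) / (8) mod 43 = 21
x3 = s^2 - x1 - x2 mod 43 = 21^2 - 19 - 27 = 8
y3 = s (x1 - x3) - y1 mod 43 = 21 * (19 - 8) - 27 = 32

P + Q = (8, 32)


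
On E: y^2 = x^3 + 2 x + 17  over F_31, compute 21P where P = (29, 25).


k = 21 = 10101_2 (binary, LSB first: 10101)
Double-and-add from P = (29, 25):
  bit 0 = 1: acc = O + (29, 25) = (29, 25)
  bit 1 = 0: acc unchanged = (29, 25)
  bit 2 = 1: acc = (29, 25) + (5, 11) = (1, 12)
  bit 3 = 0: acc unchanged = (1, 12)
  bit 4 = 1: acc = (1, 12) + (21, 12) = (9, 19)

21P = (9, 19)


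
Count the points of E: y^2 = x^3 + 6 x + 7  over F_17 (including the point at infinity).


For each x in F_17, count y with y^2 = x^3 + 6 x + 7 mod 17:
  x = 3: RHS = 1, y in [1, 16]  -> 2 point(s)
  x = 5: RHS = 9, y in [3, 14]  -> 2 point(s)
  x = 6: RHS = 4, y in [2, 15]  -> 2 point(s)
  x = 7: RHS = 1, y in [1, 16]  -> 2 point(s)
  x = 9: RHS = 8, y in [5, 12]  -> 2 point(s)
  x = 10: RHS = 13, y in [8, 9]  -> 2 point(s)
  x = 13: RHS = 4, y in [2, 15]  -> 2 point(s)
  x = 14: RHS = 13, y in [8, 9]  -> 2 point(s)
  x = 15: RHS = 4, y in [2, 15]  -> 2 point(s)
  x = 16: RHS = 0, y in [0]  -> 1 point(s)
Affine points: 19. Add the point at infinity: total = 20.

#E(F_17) = 20


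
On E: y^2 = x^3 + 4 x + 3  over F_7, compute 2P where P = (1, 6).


Doubling: s = (3 x1^2 + a) / (2 y1)
s = (3*1^2 + 4) / (2*6) mod 7 = 0
x3 = s^2 - 2 x1 mod 7 = 0^2 - 2*1 = 5
y3 = s (x1 - x3) - y1 mod 7 = 0 * (1 - 5) - 6 = 1

2P = (5, 1)


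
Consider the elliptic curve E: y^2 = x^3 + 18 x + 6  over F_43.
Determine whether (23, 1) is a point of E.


Check whether y^2 = x^3 + 18 x + 6 (mod 43) for (x, y) = (23, 1).
LHS: y^2 = 1^2 mod 43 = 1
RHS: x^3 + 18 x + 6 = 23^3 + 18*23 + 6 mod 43 = 31
LHS != RHS

No, not on the curve


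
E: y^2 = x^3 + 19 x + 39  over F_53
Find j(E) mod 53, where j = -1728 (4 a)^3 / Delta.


Delta = -16(4 a^3 + 27 b^2) mod 53 = 45
-1728 * (4 a)^3 = -1728 * (4*19)^3 mod 53 = 47
j = 47 * 45^(-1) mod 53 = 14

j = 14 (mod 53)


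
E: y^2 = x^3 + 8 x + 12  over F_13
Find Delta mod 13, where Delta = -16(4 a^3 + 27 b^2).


4 a^3 + 27 b^2 = 4*8^3 + 27*12^2 = 2048 + 3888 = 5936
Delta = -16 * (5936) = -94976
Delta mod 13 = 2

Delta = 2 (mod 13)


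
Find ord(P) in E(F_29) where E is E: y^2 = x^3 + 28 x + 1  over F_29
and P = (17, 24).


Compute successive multiples of P until we hit O:
  1P = (17, 24)
  2P = (23, 20)
  3P = (12, 21)
  4P = (5, 18)
  5P = (0, 28)
  6P = (25, 12)
  7P = (11, 25)
  8P = (26, 21)
  ... (continuing to 37P)
  37P = O

ord(P) = 37


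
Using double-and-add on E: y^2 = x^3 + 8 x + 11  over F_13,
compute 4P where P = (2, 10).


k = 4 = 100_2 (binary, LSB first: 001)
Double-and-add from P = (2, 10):
  bit 0 = 0: acc unchanged = O
  bit 1 = 0: acc unchanged = O
  bit 2 = 1: acc = O + (2, 3) = (2, 3)

4P = (2, 3)


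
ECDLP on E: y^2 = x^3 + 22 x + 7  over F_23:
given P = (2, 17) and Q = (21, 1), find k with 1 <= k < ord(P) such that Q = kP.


Enumerate multiples of P until we hit Q = (21, 1):
  1P = (2, 17)
  2P = (20, 11)
  3P = (19, 4)
  4P = (15, 20)
  5P = (10, 13)
  6P = (17, 2)
  7P = (5, 9)
  8P = (18, 18)
  9P = (11, 4)
  10P = (3, 10)
  11P = (21, 1)
Match found at i = 11.

k = 11


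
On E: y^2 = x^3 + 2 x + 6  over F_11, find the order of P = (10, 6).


Compute successive multiples of P until we hit O:
  1P = (10, 6)
  2P = (5, 8)
  3P = (1, 8)
  4P = (1, 3)
  5P = (5, 3)
  6P = (10, 5)
  7P = O

ord(P) = 7


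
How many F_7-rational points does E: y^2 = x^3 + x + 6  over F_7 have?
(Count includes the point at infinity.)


For each x in F_7, count y with y^2 = x^3 + 1 x + 6 mod 7:
  x = 1: RHS = 1, y in [1, 6]  -> 2 point(s)
  x = 2: RHS = 2, y in [3, 4]  -> 2 point(s)
  x = 3: RHS = 1, y in [1, 6]  -> 2 point(s)
  x = 4: RHS = 4, y in [2, 5]  -> 2 point(s)
  x = 6: RHS = 4, y in [2, 5]  -> 2 point(s)
Affine points: 10. Add the point at infinity: total = 11.

#E(F_7) = 11


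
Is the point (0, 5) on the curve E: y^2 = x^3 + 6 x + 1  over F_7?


Check whether y^2 = x^3 + 6 x + 1 (mod 7) for (x, y) = (0, 5).
LHS: y^2 = 5^2 mod 7 = 4
RHS: x^3 + 6 x + 1 = 0^3 + 6*0 + 1 mod 7 = 1
LHS != RHS

No, not on the curve


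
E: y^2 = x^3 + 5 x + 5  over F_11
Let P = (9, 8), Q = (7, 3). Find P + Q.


P != Q, so use the chord formula.
s = (y2 - y1) / (x2 - x1) = (6) / (9) mod 11 = 8
x3 = s^2 - x1 - x2 mod 11 = 8^2 - 9 - 7 = 4
y3 = s (x1 - x3) - y1 mod 11 = 8 * (9 - 4) - 8 = 10

P + Q = (4, 10)


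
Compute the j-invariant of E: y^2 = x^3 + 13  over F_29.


Delta = -16(4 a^3 + 27 b^2) mod 29 = 14
-1728 * (4 a)^3 = -1728 * (4*0)^3 mod 29 = 0
j = 0 * 14^(-1) mod 29 = 0

j = 0 (mod 29)


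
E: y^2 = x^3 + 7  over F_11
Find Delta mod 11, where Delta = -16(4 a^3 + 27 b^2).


4 a^3 + 27 b^2 = 4*0^3 + 27*7^2 = 0 + 1323 = 1323
Delta = -16 * (1323) = -21168
Delta mod 11 = 7

Delta = 7 (mod 11)


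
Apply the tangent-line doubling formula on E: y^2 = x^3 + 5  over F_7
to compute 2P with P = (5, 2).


Doubling: s = (3 x1^2 + a) / (2 y1)
s = (3*5^2 + 0) / (2*2) mod 7 = 3
x3 = s^2 - 2 x1 mod 7 = 3^2 - 2*5 = 6
y3 = s (x1 - x3) - y1 mod 7 = 3 * (5 - 6) - 2 = 2

2P = (6, 2)


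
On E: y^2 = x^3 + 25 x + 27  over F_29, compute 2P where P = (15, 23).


Doubling: s = (3 x1^2 + a) / (2 y1)
s = (3*15^2 + 25) / (2*23) mod 29 = 19
x3 = s^2 - 2 x1 mod 29 = 19^2 - 2*15 = 12
y3 = s (x1 - x3) - y1 mod 29 = 19 * (15 - 12) - 23 = 5

2P = (12, 5)


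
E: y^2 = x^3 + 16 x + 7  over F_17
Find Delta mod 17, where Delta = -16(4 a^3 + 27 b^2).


4 a^3 + 27 b^2 = 4*16^3 + 27*7^2 = 16384 + 1323 = 17707
Delta = -16 * (17707) = -283312
Delta mod 17 = 10

Delta = 10 (mod 17)


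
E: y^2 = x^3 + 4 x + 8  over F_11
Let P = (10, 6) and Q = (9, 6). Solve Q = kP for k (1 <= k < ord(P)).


Enumerate multiples of P until we hit Q = (9, 6):
  1P = (10, 6)
  2P = (7, 4)
  3P = (3, 6)
  4P = (9, 5)
  5P = (4, 0)
  6P = (9, 6)
Match found at i = 6.

k = 6


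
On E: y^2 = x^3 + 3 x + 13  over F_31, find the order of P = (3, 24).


Compute successive multiples of P until we hit O:
  1P = (3, 24)
  2P = (22, 30)
  3P = (14, 28)
  4P = (19, 4)
  5P = (28, 15)
  6P = (10, 12)
  7P = (26, 11)
  8P = (9, 5)
  ... (continuing to 27P)
  27P = O

ord(P) = 27


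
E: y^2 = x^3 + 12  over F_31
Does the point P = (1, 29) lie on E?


Check whether y^2 = x^3 + 0 x + 12 (mod 31) for (x, y) = (1, 29).
LHS: y^2 = 29^2 mod 31 = 4
RHS: x^3 + 0 x + 12 = 1^3 + 0*1 + 12 mod 31 = 13
LHS != RHS

No, not on the curve


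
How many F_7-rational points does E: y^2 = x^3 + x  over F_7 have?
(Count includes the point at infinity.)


For each x in F_7, count y with y^2 = x^3 + 1 x + 0 mod 7:
  x = 0: RHS = 0, y in [0]  -> 1 point(s)
  x = 1: RHS = 2, y in [3, 4]  -> 2 point(s)
  x = 3: RHS = 2, y in [3, 4]  -> 2 point(s)
  x = 5: RHS = 4, y in [2, 5]  -> 2 point(s)
Affine points: 7. Add the point at infinity: total = 8.

#E(F_7) = 8


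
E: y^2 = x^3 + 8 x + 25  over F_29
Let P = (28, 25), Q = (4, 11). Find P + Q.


P != Q, so use the chord formula.
s = (y2 - y1) / (x2 - x1) = (15) / (5) mod 29 = 3
x3 = s^2 - x1 - x2 mod 29 = 3^2 - 28 - 4 = 6
y3 = s (x1 - x3) - y1 mod 29 = 3 * (28 - 6) - 25 = 12

P + Q = (6, 12)


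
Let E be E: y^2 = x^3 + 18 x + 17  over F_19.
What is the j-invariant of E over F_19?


Delta = -16(4 a^3 + 27 b^2) mod 19 = 8
-1728 * (4 a)^3 = -1728 * (4*18)^3 mod 19 = 12
j = 12 * 8^(-1) mod 19 = 11

j = 11 (mod 19)


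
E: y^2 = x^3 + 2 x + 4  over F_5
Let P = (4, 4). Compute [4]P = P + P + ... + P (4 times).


k = 4 = 100_2 (binary, LSB first: 001)
Double-and-add from P = (4, 4):
  bit 0 = 0: acc unchanged = O
  bit 1 = 0: acc unchanged = O
  bit 2 = 1: acc = O + (0, 3) = (0, 3)

4P = (0, 3)


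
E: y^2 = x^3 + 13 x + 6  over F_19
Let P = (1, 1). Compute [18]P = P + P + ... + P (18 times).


k = 18 = 10010_2 (binary, LSB first: 01001)
Double-and-add from P = (1, 1):
  bit 0 = 0: acc unchanged = O
  bit 1 = 1: acc = O + (5, 5) = (5, 5)
  bit 2 = 0: acc unchanged = (5, 5)
  bit 3 = 0: acc unchanged = (5, 5)
  bit 4 = 1: acc = (5, 5) + (18, 12) = (0, 5)

18P = (0, 5)


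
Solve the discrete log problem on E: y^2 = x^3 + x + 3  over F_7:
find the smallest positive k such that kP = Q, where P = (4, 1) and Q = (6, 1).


Enumerate multiples of P until we hit Q = (6, 1):
  1P = (4, 1)
  2P = (6, 6)
  3P = (5, 0)
  4P = (6, 1)
Match found at i = 4.

k = 4


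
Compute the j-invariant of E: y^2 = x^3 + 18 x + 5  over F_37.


Delta = -16(4 a^3 + 27 b^2) mod 37 = 12
-1728 * (4 a)^3 = -1728 * (4*18)^3 mod 37 = 23
j = 23 * 12^(-1) mod 37 = 5

j = 5 (mod 37)


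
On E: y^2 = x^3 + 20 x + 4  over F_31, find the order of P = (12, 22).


Compute successive multiples of P until we hit O:
  1P = (12, 22)
  2P = (8, 5)
  3P = (0, 29)
  4P = (23, 18)
  5P = (1, 5)
  6P = (25, 3)
  7P = (22, 26)
  8P = (17, 7)
  ... (continuing to 31P)
  31P = O

ord(P) = 31


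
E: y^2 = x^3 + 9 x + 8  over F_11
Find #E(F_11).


For each x in F_11, count y with y^2 = x^3 + 9 x + 8 mod 11:
  x = 2: RHS = 1, y in [1, 10]  -> 2 point(s)
  x = 4: RHS = 9, y in [3, 8]  -> 2 point(s)
  x = 6: RHS = 3, y in [5, 6]  -> 2 point(s)
  x = 8: RHS = 9, y in [3, 8]  -> 2 point(s)
  x = 9: RHS = 4, y in [2, 9]  -> 2 point(s)
  x = 10: RHS = 9, y in [3, 8]  -> 2 point(s)
Affine points: 12. Add the point at infinity: total = 13.

#E(F_11) = 13


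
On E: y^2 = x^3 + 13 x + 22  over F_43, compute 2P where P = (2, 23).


Doubling: s = (3 x1^2 + a) / (2 y1)
s = (3*2^2 + 13) / (2*23) mod 43 = 37
x3 = s^2 - 2 x1 mod 43 = 37^2 - 2*2 = 32
y3 = s (x1 - x3) - y1 mod 43 = 37 * (2 - 32) - 23 = 28

2P = (32, 28)


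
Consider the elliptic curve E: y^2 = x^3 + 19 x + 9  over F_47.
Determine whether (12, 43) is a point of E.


Check whether y^2 = x^3 + 19 x + 9 (mod 47) for (x, y) = (12, 43).
LHS: y^2 = 43^2 mod 47 = 16
RHS: x^3 + 19 x + 9 = 12^3 + 19*12 + 9 mod 47 = 38
LHS != RHS

No, not on the curve


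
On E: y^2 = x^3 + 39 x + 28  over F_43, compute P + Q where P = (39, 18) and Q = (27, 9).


P != Q, so use the chord formula.
s = (y2 - y1) / (x2 - x1) = (34) / (31) mod 43 = 33
x3 = s^2 - x1 - x2 mod 43 = 33^2 - 39 - 27 = 34
y3 = s (x1 - x3) - y1 mod 43 = 33 * (39 - 34) - 18 = 18

P + Q = (34, 18)


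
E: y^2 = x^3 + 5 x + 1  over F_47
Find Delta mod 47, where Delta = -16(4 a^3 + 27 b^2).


4 a^3 + 27 b^2 = 4*5^3 + 27*1^2 = 500 + 27 = 527
Delta = -16 * (527) = -8432
Delta mod 47 = 28

Delta = 28 (mod 47)


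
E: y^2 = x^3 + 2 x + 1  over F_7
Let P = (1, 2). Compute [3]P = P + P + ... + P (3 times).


k = 3 = 11_2 (binary, LSB first: 11)
Double-and-add from P = (1, 2):
  bit 0 = 1: acc = O + (1, 2) = (1, 2)
  bit 1 = 1: acc = (1, 2) + (0, 1) = (0, 6)

3P = (0, 6)


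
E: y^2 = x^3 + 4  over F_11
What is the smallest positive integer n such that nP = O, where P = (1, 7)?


Compute successive multiples of P until we hit O:
  1P = (1, 7)
  2P = (10, 6)
  3P = (3, 3)
  4P = (0, 2)
  5P = (2, 10)
  6P = (6, 0)
  7P = (2, 1)
  8P = (0, 9)
  ... (continuing to 12P)
  12P = O

ord(P) = 12


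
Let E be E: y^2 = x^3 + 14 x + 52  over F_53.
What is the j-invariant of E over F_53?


Delta = -16(4 a^3 + 27 b^2) mod 53 = 18
-1728 * (4 a)^3 = -1728 * (4*14)^3 mod 53 = 37
j = 37 * 18^(-1) mod 53 = 5

j = 5 (mod 53)


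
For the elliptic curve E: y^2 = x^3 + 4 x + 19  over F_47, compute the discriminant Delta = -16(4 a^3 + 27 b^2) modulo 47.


4 a^3 + 27 b^2 = 4*4^3 + 27*19^2 = 256 + 9747 = 10003
Delta = -16 * (10003) = -160048
Delta mod 47 = 34

Delta = 34 (mod 47)


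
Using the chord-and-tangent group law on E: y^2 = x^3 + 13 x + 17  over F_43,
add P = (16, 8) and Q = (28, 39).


P != Q, so use the chord formula.
s = (y2 - y1) / (x2 - x1) = (31) / (12) mod 43 = 42
x3 = s^2 - x1 - x2 mod 43 = 42^2 - 16 - 28 = 0
y3 = s (x1 - x3) - y1 mod 43 = 42 * (16 - 0) - 8 = 19

P + Q = (0, 19)


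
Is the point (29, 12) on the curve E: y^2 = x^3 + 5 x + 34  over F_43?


Check whether y^2 = x^3 + 5 x + 34 (mod 43) for (x, y) = (29, 12).
LHS: y^2 = 12^2 mod 43 = 15
RHS: x^3 + 5 x + 34 = 29^3 + 5*29 + 34 mod 43 = 15
LHS = RHS

Yes, on the curve


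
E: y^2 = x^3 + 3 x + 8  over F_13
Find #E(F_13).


For each x in F_13, count y with y^2 = x^3 + 3 x + 8 mod 13:
  x = 1: RHS = 12, y in [5, 8]  -> 2 point(s)
  x = 2: RHS = 9, y in [3, 10]  -> 2 point(s)
  x = 9: RHS = 10, y in [6, 7]  -> 2 point(s)
  x = 12: RHS = 4, y in [2, 11]  -> 2 point(s)
Affine points: 8. Add the point at infinity: total = 9.

#E(F_13) = 9


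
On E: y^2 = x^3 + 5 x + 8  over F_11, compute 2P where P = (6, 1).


Doubling: s = (3 x1^2 + a) / (2 y1)
s = (3*6^2 + 5) / (2*1) mod 11 = 7
x3 = s^2 - 2 x1 mod 11 = 7^2 - 2*6 = 4
y3 = s (x1 - x3) - y1 mod 11 = 7 * (6 - 4) - 1 = 2

2P = (4, 2)


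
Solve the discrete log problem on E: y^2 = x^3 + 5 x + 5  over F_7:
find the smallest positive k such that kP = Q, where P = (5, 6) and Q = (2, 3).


Enumerate multiples of P until we hit Q = (2, 3):
  1P = (5, 6)
  2P = (1, 2)
  3P = (2, 4)
  4P = (2, 3)
Match found at i = 4.

k = 4


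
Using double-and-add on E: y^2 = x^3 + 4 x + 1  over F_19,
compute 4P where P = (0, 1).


k = 4 = 100_2 (binary, LSB first: 001)
Double-and-add from P = (0, 1):
  bit 0 = 0: acc unchanged = O
  bit 1 = 0: acc unchanged = O
  bit 2 = 1: acc = O + (17, 17) = (17, 17)

4P = (17, 17)


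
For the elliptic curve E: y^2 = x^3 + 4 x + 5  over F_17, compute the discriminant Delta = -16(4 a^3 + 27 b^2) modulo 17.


4 a^3 + 27 b^2 = 4*4^3 + 27*5^2 = 256 + 675 = 931
Delta = -16 * (931) = -14896
Delta mod 17 = 13

Delta = 13 (mod 17)


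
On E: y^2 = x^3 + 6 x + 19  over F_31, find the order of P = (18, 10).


Compute successive multiples of P until we hit O:
  1P = (18, 10)
  2P = (2, 16)
  3P = (0, 22)
  4P = (10, 26)
  5P = (7, 30)
  6P = (7, 1)
  7P = (10, 5)
  8P = (0, 9)
  ... (continuing to 11P)
  11P = O

ord(P) = 11


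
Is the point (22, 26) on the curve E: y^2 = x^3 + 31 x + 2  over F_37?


Check whether y^2 = x^3 + 31 x + 2 (mod 37) for (x, y) = (22, 26).
LHS: y^2 = 26^2 mod 37 = 10
RHS: x^3 + 31 x + 2 = 22^3 + 31*22 + 2 mod 37 = 10
LHS = RHS

Yes, on the curve


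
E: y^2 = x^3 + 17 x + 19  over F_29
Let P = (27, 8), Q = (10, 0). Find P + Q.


P != Q, so use the chord formula.
s = (y2 - y1) / (x2 - x1) = (21) / (12) mod 29 = 9
x3 = s^2 - x1 - x2 mod 29 = 9^2 - 27 - 10 = 15
y3 = s (x1 - x3) - y1 mod 29 = 9 * (27 - 15) - 8 = 13

P + Q = (15, 13)


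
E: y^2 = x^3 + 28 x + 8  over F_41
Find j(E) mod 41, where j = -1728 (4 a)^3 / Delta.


Delta = -16(4 a^3 + 27 b^2) mod 41 = 5
-1728 * (4 a)^3 = -1728 * (4*28)^3 mod 41 = 32
j = 32 * 5^(-1) mod 41 = 31

j = 31 (mod 41)


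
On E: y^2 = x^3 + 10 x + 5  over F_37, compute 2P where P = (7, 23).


Doubling: s = (3 x1^2 + a) / (2 y1)
s = (3*7^2 + 10) / (2*23) mod 37 = 1
x3 = s^2 - 2 x1 mod 37 = 1^2 - 2*7 = 24
y3 = s (x1 - x3) - y1 mod 37 = 1 * (7 - 24) - 23 = 34

2P = (24, 34)


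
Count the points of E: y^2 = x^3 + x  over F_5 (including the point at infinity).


For each x in F_5, count y with y^2 = x^3 + 1 x + 0 mod 5:
  x = 0: RHS = 0, y in [0]  -> 1 point(s)
  x = 2: RHS = 0, y in [0]  -> 1 point(s)
  x = 3: RHS = 0, y in [0]  -> 1 point(s)
Affine points: 3. Add the point at infinity: total = 4.

#E(F_5) = 4


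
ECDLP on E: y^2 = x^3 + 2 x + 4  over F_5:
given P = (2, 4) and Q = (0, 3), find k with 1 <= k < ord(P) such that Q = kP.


Enumerate multiples of P until we hit Q = (0, 3):
  1P = (2, 4)
  2P = (0, 2)
  3P = (4, 4)
  4P = (4, 1)
  5P = (0, 3)
Match found at i = 5.

k = 5


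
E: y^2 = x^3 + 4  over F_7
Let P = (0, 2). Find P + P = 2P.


Doubling: s = (3 x1^2 + a) / (2 y1)
s = (3*0^2 + 0) / (2*2) mod 7 = 0
x3 = s^2 - 2 x1 mod 7 = 0^2 - 2*0 = 0
y3 = s (x1 - x3) - y1 mod 7 = 0 * (0 - 0) - 2 = 5

2P = (0, 5)


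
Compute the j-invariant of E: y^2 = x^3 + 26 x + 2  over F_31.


Delta = -16(4 a^3 + 27 b^2) mod 31 = 10
-1728 * (4 a)^3 = -1728 * (4*26)^3 mod 31 = 15
j = 15 * 10^(-1) mod 31 = 17

j = 17 (mod 31)


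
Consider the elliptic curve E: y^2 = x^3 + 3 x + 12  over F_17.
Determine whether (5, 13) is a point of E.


Check whether y^2 = x^3 + 3 x + 12 (mod 17) for (x, y) = (5, 13).
LHS: y^2 = 13^2 mod 17 = 16
RHS: x^3 + 3 x + 12 = 5^3 + 3*5 + 12 mod 17 = 16
LHS = RHS

Yes, on the curve


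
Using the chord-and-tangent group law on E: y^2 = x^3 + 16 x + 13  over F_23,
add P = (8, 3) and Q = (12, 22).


P != Q, so use the chord formula.
s = (y2 - y1) / (x2 - x1) = (19) / (4) mod 23 = 22
x3 = s^2 - x1 - x2 mod 23 = 22^2 - 8 - 12 = 4
y3 = s (x1 - x3) - y1 mod 23 = 22 * (8 - 4) - 3 = 16

P + Q = (4, 16)


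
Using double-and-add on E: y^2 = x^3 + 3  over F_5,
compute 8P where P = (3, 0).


k = 8 = 1000_2 (binary, LSB first: 0001)
Double-and-add from P = (3, 0):
  bit 0 = 0: acc unchanged = O
  bit 1 = 0: acc unchanged = O
  bit 2 = 0: acc unchanged = O
  bit 3 = 1: acc = O + O = O

8P = O


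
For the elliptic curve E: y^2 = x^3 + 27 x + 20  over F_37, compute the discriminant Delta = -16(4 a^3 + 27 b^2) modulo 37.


4 a^3 + 27 b^2 = 4*27^3 + 27*20^2 = 78732 + 10800 = 89532
Delta = -16 * (89532) = -1432512
Delta mod 37 = 17

Delta = 17 (mod 37)


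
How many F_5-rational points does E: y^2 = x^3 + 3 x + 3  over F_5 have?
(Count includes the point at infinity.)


For each x in F_5, count y with y^2 = x^3 + 3 x + 3 mod 5:
  x = 3: RHS = 4, y in [2, 3]  -> 2 point(s)
  x = 4: RHS = 4, y in [2, 3]  -> 2 point(s)
Affine points: 4. Add the point at infinity: total = 5.

#E(F_5) = 5


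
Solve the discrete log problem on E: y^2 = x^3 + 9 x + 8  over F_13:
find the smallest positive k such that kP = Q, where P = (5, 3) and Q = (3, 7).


Enumerate multiples of P until we hit Q = (3, 7):
  1P = (5, 3)
  2P = (4, 11)
  3P = (3, 7)
Match found at i = 3.

k = 3


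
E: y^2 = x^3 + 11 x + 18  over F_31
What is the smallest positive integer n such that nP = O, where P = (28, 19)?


Compute successive multiples of P until we hit O:
  1P = (28, 19)
  2P = (7, 2)
  3P = (24, 30)
  4P = (4, 8)
  5P = (4, 23)
  6P = (24, 1)
  7P = (7, 29)
  8P = (28, 12)
  ... (continuing to 9P)
  9P = O

ord(P) = 9


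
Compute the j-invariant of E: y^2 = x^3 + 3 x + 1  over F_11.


Delta = -16(4 a^3 + 27 b^2) mod 11 = 7
-1728 * (4 a)^3 = -1728 * (4*3)^3 mod 11 = 10
j = 10 * 7^(-1) mod 11 = 3

j = 3 (mod 11)


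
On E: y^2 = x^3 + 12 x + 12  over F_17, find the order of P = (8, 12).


Compute successive multiples of P until we hit O:
  1P = (8, 12)
  2P = (1, 5)
  3P = (9, 4)
  4P = (13, 11)
  5P = (11, 9)
  6P = (16, 13)
  7P = (14, 0)
  8P = (16, 4)
  ... (continuing to 14P)
  14P = O

ord(P) = 14


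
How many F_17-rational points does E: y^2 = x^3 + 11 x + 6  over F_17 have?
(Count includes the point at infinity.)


For each x in F_17, count y with y^2 = x^3 + 11 x + 6 mod 17:
  x = 1: RHS = 1, y in [1, 16]  -> 2 point(s)
  x = 2: RHS = 2, y in [6, 11]  -> 2 point(s)
  x = 3: RHS = 15, y in [7, 10]  -> 2 point(s)
  x = 5: RHS = 16, y in [4, 13]  -> 2 point(s)
  x = 6: RHS = 16, y in [4, 13]  -> 2 point(s)
  x = 7: RHS = 1, y in [1, 16]  -> 2 point(s)
  x = 9: RHS = 1, y in [1, 16]  -> 2 point(s)
  x = 11: RHS = 13, y in [8, 9]  -> 2 point(s)
  x = 12: RHS = 13, y in [8, 9]  -> 2 point(s)
  x = 13: RHS = 0, y in [0]  -> 1 point(s)
Affine points: 19. Add the point at infinity: total = 20.

#E(F_17) = 20


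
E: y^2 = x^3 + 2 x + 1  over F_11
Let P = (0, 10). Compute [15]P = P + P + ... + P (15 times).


k = 15 = 1111_2 (binary, LSB first: 1111)
Double-and-add from P = (0, 10):
  bit 0 = 1: acc = O + (0, 10) = (0, 10)
  bit 1 = 1: acc = (0, 10) + (1, 2) = (8, 10)
  bit 2 = 1: acc = (8, 10) + (3, 1) = (5, 2)
  bit 3 = 1: acc = (5, 2) + (9, 0) = (0, 1)

15P = (0, 1)


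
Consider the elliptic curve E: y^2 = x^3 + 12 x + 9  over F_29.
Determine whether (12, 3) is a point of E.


Check whether y^2 = x^3 + 12 x + 9 (mod 29) for (x, y) = (12, 3).
LHS: y^2 = 3^2 mod 29 = 9
RHS: x^3 + 12 x + 9 = 12^3 + 12*12 + 9 mod 29 = 25
LHS != RHS

No, not on the curve
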